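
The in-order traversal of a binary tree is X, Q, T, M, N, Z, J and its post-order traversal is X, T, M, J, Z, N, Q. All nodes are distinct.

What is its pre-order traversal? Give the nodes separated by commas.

Q, X, N, M, T, Z, J

The last element of post-order is the root; it splits in-order into left and right subtrees.
Root Q: left subtree has 1 node {X}, right has 5 {T, M, N, Z, J}.
  Root N: left subtree has 2 nodes {T, M}, right has 2 {Z, J}.
    Root M: left subtree has 1 node {T}, right has 0 { }.
    Root Z: left subtree has 0 nodes { }, right has 1 {J}.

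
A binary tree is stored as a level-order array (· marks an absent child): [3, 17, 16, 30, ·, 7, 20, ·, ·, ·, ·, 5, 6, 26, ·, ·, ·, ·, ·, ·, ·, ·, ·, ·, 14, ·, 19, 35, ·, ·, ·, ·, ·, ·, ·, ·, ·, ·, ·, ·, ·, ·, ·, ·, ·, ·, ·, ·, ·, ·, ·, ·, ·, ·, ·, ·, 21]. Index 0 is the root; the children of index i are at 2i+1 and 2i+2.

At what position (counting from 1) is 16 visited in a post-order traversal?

12

Post-order visits the left subtree, then the right subtree, then the node.
At 3: go left to 17.
  At 17: go left to 30.
    30 is a leaf — visit 30.
  At 17: no right child.
  Visit 17.
At 3: go right to 16.
  At 16: go left to 7.
    At 7: go left to 5.
      At 5: no left child.
      At 5: go right to 14.
        14 is a leaf — visit 14.
      Visit 5.
    At 7: go right to 6.
      At 6: no left child.
      At 6: go right to 19.
        19 is a leaf — visit 19.
      Visit 6.
    Visit 7.
  At 16: go right to 20.
    At 20: go left to 26.
      At 26: go left to 35.
        At 35: no left child.
        At 35: go right to 21.
          21 is a leaf — visit 21.
        Visit 35.
      At 26: no right child.
      Visit 26.
    At 20: no right child.
    Visit 20.
  Visit 16.
Visit 3.
Full post-order sequence: 30, 17, 14, 5, 19, 6, 7, 21, 35, 26, 20, 16, 3.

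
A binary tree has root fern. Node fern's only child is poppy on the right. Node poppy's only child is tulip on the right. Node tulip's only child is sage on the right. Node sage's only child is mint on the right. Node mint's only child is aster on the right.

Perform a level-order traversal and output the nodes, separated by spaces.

Level-order visits nodes level by level from the root, left to right within each level.
Level 0: fern
Level 1: poppy
Level 2: tulip
Level 3: sage
Level 4: mint
Level 5: aster

fern poppy tulip sage mint aster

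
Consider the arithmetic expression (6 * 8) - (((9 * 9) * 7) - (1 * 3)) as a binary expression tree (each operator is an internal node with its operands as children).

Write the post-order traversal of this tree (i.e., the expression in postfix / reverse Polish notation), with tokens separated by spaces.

Post-order on an expression tree gives postfix notation: for each operator, emit left operand, right operand, then the operator.

6 8 * 9 9 * 7 * 1 3 * - -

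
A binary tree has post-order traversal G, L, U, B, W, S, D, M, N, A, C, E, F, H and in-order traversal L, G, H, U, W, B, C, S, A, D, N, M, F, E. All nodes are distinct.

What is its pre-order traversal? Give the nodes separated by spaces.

The last element of post-order is the root; it splits in-order into left and right subtrees.
Root H: left subtree has 2 nodes {L, G}, right has 11 {U, W, B, C, S, A, D, N, M, F, E}.
  Root L: left subtree has 0 nodes { }, right has 1 {G}.
  Root F: left subtree has 9 nodes {U, W, B, C, S, A, D, N, M}, right has 1 {E}.
    Root C: left subtree has 3 nodes {U, W, B}, right has 5 {S, A, D, N, M}.
      Root W: left subtree has 1 node {U}, right has 1 {B}.
      Root A: left subtree has 1 node {S}, right has 3 {D, N, M}.
        Root N: left subtree has 1 node {D}, right has 1 {M}.

H L G F C W U B A S N D M E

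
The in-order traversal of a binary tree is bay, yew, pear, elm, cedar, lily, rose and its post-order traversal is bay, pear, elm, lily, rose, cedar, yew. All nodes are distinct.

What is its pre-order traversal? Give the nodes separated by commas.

The last element of post-order is the root; it splits in-order into left and right subtrees.
Root yew: left subtree has 1 node {bay}, right has 5 {pear, elm, cedar, lily, rose}.
  Root cedar: left subtree has 2 nodes {pear, elm}, right has 2 {lily, rose}.
    Root elm: left subtree has 1 node {pear}, right has 0 { }.
    Root rose: left subtree has 1 node {lily}, right has 0 { }.

yew, bay, cedar, elm, pear, rose, lily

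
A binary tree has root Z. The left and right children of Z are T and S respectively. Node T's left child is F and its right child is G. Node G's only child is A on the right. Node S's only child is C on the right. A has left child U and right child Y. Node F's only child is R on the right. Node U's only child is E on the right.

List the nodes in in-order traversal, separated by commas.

F, R, T, G, U, E, A, Y, Z, S, C

In-order visits the left subtree, then the node, then the right subtree.
At Z: go left to T.
  At T: go left to F.
    At F: no left child.
    Visit F.
    At F: go right to R.
      R is a leaf — visit R.
  Visit T.
  At T: go right to G.
    At G: no left child.
    Visit G.
    At G: go right to A.
      At A: go left to U.
        At U: no left child.
        Visit U.
        At U: go right to E.
          E is a leaf — visit E.
      Visit A.
      At A: go right to Y.
        Y is a leaf — visit Y.
Visit Z.
At Z: go right to S.
  At S: no left child.
  Visit S.
  At S: go right to C.
    C is a leaf — visit C.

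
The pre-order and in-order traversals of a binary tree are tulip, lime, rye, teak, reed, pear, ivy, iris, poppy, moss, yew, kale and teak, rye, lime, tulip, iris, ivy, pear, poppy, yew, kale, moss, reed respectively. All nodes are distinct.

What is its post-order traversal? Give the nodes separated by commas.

teak, rye, lime, iris, ivy, kale, yew, moss, poppy, pear, reed, tulip

The first element of pre-order is the root; it splits in-order into left and right subtrees.
Root tulip: left subtree has 3 nodes {teak, rye, lime}, right has 8 {iris, ivy, pear, poppy, yew, kale, moss, reed}.
  Root lime: left subtree has 2 nodes {teak, rye}, right has 0 { }.
    Root rye: left subtree has 1 node {teak}, right has 0 { }.
  Root reed: left subtree has 7 nodes {iris, ivy, pear, poppy, yew, kale, moss}, right has 0 { }.
    Root pear: left subtree has 2 nodes {iris, ivy}, right has 4 {poppy, yew, kale, moss}.
      Root ivy: left subtree has 1 node {iris}, right has 0 { }.
      Root poppy: left subtree has 0 nodes { }, right has 3 {yew, kale, moss}.
        Root moss: left subtree has 2 nodes {yew, kale}, right has 0 { }.
          Root yew: left subtree has 0 nodes { }, right has 1 {kale}.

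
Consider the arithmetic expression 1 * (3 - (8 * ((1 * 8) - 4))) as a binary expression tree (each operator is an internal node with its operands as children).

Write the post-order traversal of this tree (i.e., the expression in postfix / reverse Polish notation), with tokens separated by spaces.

Post-order on an expression tree gives postfix notation: for each operator, emit left operand, right operand, then the operator.

1 3 8 1 8 * 4 - * - *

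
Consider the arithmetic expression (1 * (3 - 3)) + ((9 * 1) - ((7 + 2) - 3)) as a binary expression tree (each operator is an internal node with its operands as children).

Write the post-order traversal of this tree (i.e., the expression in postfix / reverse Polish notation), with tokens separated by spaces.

Post-order on an expression tree gives postfix notation: for each operator, emit left operand, right operand, then the operator.

1 3 3 - * 9 1 * 7 2 + 3 - - +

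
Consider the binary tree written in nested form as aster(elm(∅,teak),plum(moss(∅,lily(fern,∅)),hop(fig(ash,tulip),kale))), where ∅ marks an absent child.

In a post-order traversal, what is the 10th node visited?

Post-order visits the left subtree, then the right subtree, then the node.
At aster: go left to elm.
  At elm: no left child.
  At elm: go right to teak.
    teak is a leaf — visit teak.
  Visit elm.
At aster: go right to plum.
  At plum: go left to moss.
    At moss: no left child.
    At moss: go right to lily.
      At lily: go left to fern.
        fern is a leaf — visit fern.
      At lily: no right child.
      Visit lily.
    Visit moss.
  At plum: go right to hop.
    At hop: go left to fig.
      At fig: go left to ash.
        ash is a leaf — visit ash.
      At fig: go right to tulip.
        tulip is a leaf — visit tulip.
      Visit fig.
    At hop: go right to kale.
      kale is a leaf — visit kale.
    Visit hop.
  Visit plum.
Visit aster.
Full post-order sequence: teak, elm, fern, lily, moss, ash, tulip, fig, kale, hop, plum, aster.

hop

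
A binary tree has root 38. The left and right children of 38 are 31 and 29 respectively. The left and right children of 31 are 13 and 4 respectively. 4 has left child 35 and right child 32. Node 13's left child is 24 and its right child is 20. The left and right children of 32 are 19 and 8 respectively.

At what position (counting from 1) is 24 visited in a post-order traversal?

Post-order visits the left subtree, then the right subtree, then the node.
At 38: go left to 31.
  At 31: go left to 13.
    At 13: go left to 24.
      24 is a leaf — visit 24.
    At 13: go right to 20.
      20 is a leaf — visit 20.
    Visit 13.
  At 31: go right to 4.
    At 4: go left to 35.
      35 is a leaf — visit 35.
    At 4: go right to 32.
      At 32: go left to 19.
        19 is a leaf — visit 19.
      At 32: go right to 8.
        8 is a leaf — visit 8.
      Visit 32.
    Visit 4.
  Visit 31.
At 38: go right to 29.
  29 is a leaf — visit 29.
Visit 38.
Full post-order sequence: 24, 20, 13, 35, 19, 8, 32, 4, 31, 29, 38.

1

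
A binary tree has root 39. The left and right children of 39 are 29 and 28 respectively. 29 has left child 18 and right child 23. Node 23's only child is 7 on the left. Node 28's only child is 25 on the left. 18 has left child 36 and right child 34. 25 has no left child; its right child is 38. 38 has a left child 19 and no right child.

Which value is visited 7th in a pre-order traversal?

Pre-order visits the node, then its left subtree, then its right subtree.
Visit 39.
At 39: go left to 29.
  Visit 29.
  At 29: go left to 18.
    Visit 18.
    At 18: go left to 36.
      36 is a leaf — visit 36.
    At 18: go right to 34.
      34 is a leaf — visit 34.
  At 29: go right to 23.
    Visit 23.
    At 23: go left to 7.
      7 is a leaf — visit 7.
    At 23: no right child.
At 39: go right to 28.
  Visit 28.
  At 28: go left to 25.
    Visit 25.
    At 25: no left child.
    At 25: go right to 38.
      Visit 38.
      At 38: go left to 19.
        19 is a leaf — visit 19.
      At 38: no right child.
  At 28: no right child.
Full pre-order sequence: 39, 29, 18, 36, 34, 23, 7, 28, 25, 38, 19.

7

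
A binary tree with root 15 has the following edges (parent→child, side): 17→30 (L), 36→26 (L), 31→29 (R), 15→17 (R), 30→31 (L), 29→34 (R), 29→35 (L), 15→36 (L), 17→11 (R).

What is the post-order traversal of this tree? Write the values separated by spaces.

26 36 35 34 29 31 30 11 17 15

Post-order visits the left subtree, then the right subtree, then the node.
At 15: go left to 36.
  At 36: go left to 26.
    26 is a leaf — visit 26.
  At 36: no right child.
  Visit 36.
At 15: go right to 17.
  At 17: go left to 30.
    At 30: go left to 31.
      At 31: no left child.
      At 31: go right to 29.
        At 29: go left to 35.
          35 is a leaf — visit 35.
        At 29: go right to 34.
          34 is a leaf — visit 34.
        Visit 29.
      Visit 31.
    At 30: no right child.
    Visit 30.
  At 17: go right to 11.
    11 is a leaf — visit 11.
  Visit 17.
Visit 15.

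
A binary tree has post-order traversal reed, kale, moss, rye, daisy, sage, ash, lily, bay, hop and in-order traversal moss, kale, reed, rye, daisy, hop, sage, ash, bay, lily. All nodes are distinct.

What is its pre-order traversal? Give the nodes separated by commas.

hop, daisy, rye, moss, kale, reed, bay, ash, sage, lily

The last element of post-order is the root; it splits in-order into left and right subtrees.
Root hop: left subtree has 5 nodes {moss, kale, reed, rye, daisy}, right has 4 {sage, ash, bay, lily}.
  Root daisy: left subtree has 4 nodes {moss, kale, reed, rye}, right has 0 { }.
    Root rye: left subtree has 3 nodes {moss, kale, reed}, right has 0 { }.
      Root moss: left subtree has 0 nodes { }, right has 2 {kale, reed}.
        Root kale: left subtree has 0 nodes { }, right has 1 {reed}.
  Root bay: left subtree has 2 nodes {sage, ash}, right has 1 {lily}.
    Root ash: left subtree has 1 node {sage}, right has 0 { }.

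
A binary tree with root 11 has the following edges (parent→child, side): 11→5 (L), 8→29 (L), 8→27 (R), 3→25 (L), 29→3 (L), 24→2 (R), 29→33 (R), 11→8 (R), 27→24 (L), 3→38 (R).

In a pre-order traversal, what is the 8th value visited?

33

Pre-order visits the node, then its left subtree, then its right subtree.
Visit 11.
At 11: go left to 5.
  5 is a leaf — visit 5.
At 11: go right to 8.
  Visit 8.
  At 8: go left to 29.
    Visit 29.
    At 29: go left to 3.
      Visit 3.
      At 3: go left to 25.
        25 is a leaf — visit 25.
      At 3: go right to 38.
        38 is a leaf — visit 38.
    At 29: go right to 33.
      33 is a leaf — visit 33.
  At 8: go right to 27.
    Visit 27.
    At 27: go left to 24.
      Visit 24.
      At 24: no left child.
      At 24: go right to 2.
        2 is a leaf — visit 2.
    At 27: no right child.
Full pre-order sequence: 11, 5, 8, 29, 3, 25, 38, 33, 27, 24, 2.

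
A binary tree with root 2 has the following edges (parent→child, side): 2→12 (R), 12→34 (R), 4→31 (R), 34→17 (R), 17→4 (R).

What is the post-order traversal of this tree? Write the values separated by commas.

Post-order visits the left subtree, then the right subtree, then the node.
At 2: no left child.
At 2: go right to 12.
  At 12: no left child.
  At 12: go right to 34.
    At 34: no left child.
    At 34: go right to 17.
      At 17: no left child.
      At 17: go right to 4.
        At 4: no left child.
        At 4: go right to 31.
          31 is a leaf — visit 31.
        Visit 4.
      Visit 17.
    Visit 34.
  Visit 12.
Visit 2.

31, 4, 17, 34, 12, 2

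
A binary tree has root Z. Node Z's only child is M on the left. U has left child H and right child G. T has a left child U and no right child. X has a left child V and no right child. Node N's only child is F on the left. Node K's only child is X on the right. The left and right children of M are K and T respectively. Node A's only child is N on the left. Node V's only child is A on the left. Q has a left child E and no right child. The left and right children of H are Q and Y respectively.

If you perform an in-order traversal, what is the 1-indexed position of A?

4

In-order visits the left subtree, then the node, then the right subtree.
At Z: go left to M.
  At M: go left to K.
    At K: no left child.
    Visit K.
    At K: go right to X.
      At X: go left to V.
        At V: go left to A.
          At A: go left to N.
            At N: go left to F.
              F is a leaf — visit F.
            Visit N.
            At N: no right child.
          Visit A.
          At A: no right child.
        Visit V.
        At V: no right child.
      Visit X.
      At X: no right child.
  Visit M.
  At M: go right to T.
    At T: go left to U.
      At U: go left to H.
        At H: go left to Q.
          At Q: go left to E.
            E is a leaf — visit E.
          Visit Q.
          At Q: no right child.
        Visit H.
        At H: go right to Y.
          Y is a leaf — visit Y.
      Visit U.
      At U: go right to G.
        G is a leaf — visit G.
    Visit T.
    At T: no right child.
Visit Z.
At Z: no right child.
Full in-order sequence: K, F, N, A, V, X, M, E, Q, H, Y, U, G, T, Z.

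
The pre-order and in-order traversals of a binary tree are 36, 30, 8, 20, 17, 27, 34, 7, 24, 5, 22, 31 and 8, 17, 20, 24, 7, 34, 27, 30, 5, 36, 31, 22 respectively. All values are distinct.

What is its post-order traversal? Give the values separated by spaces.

The first element of pre-order is the root; it splits in-order into left and right subtrees.
Root 36: left subtree has 9 nodes {8, 17, 20, 24, 7, 34, 27, 30, 5}, right has 2 {31, 22}.
  Root 30: left subtree has 7 nodes {8, 17, 20, 24, 7, 34, 27}, right has 1 {5}.
    Root 8: left subtree has 0 nodes { }, right has 6 {17, 20, 24, 7, 34, 27}.
      Root 20: left subtree has 1 node {17}, right has 4 {24, 7, 34, 27}.
        Root 27: left subtree has 3 nodes {24, 7, 34}, right has 0 { }.
          Root 34: left subtree has 2 nodes {24, 7}, right has 0 { }.
            Root 7: left subtree has 1 node {24}, right has 0 { }.
  Root 22: left subtree has 1 node {31}, right has 0 { }.

17 24 7 34 27 20 8 5 30 31 22 36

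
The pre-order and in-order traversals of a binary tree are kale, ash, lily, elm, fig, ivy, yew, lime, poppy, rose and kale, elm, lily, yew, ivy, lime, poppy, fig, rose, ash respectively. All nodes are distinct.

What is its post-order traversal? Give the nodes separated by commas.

elm, yew, poppy, lime, ivy, rose, fig, lily, ash, kale

The first element of pre-order is the root; it splits in-order into left and right subtrees.
Root kale: left subtree has 0 nodes { }, right has 9 {elm, lily, yew, ivy, lime, poppy, fig, rose, ash}.
  Root ash: left subtree has 8 nodes {elm, lily, yew, ivy, lime, poppy, fig, rose}, right has 0 { }.
    Root lily: left subtree has 1 node {elm}, right has 6 {yew, ivy, lime, poppy, fig, rose}.
      Root fig: left subtree has 4 nodes {yew, ivy, lime, poppy}, right has 1 {rose}.
        Root ivy: left subtree has 1 node {yew}, right has 2 {lime, poppy}.
          Root lime: left subtree has 0 nodes { }, right has 1 {poppy}.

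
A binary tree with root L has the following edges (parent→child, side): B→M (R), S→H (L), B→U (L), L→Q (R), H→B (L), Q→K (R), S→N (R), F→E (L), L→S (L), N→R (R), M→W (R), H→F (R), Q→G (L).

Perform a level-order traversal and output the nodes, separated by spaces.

L S Q H N G K B F R U M E W

Level-order visits nodes level by level from the root, left to right within each level.
Level 0: L
Level 1: S, Q
Level 2: H, N, G, K
Level 3: B, F, R
Level 4: U, M, E
Level 5: W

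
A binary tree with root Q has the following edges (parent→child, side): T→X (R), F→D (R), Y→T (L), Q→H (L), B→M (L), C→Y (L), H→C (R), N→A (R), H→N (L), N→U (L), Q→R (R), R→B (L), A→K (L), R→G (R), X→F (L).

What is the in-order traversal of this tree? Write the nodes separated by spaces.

In-order visits the left subtree, then the node, then the right subtree.
At Q: go left to H.
  At H: go left to N.
    At N: go left to U.
      U is a leaf — visit U.
    Visit N.
    At N: go right to A.
      At A: go left to K.
        K is a leaf — visit K.
      Visit A.
      At A: no right child.
  Visit H.
  At H: go right to C.
    At C: go left to Y.
      At Y: go left to T.
        At T: no left child.
        Visit T.
        At T: go right to X.
          At X: go left to F.
            At F: no left child.
            Visit F.
            At F: go right to D.
              D is a leaf — visit D.
          Visit X.
          At X: no right child.
      Visit Y.
      At Y: no right child.
    Visit C.
    At C: no right child.
Visit Q.
At Q: go right to R.
  At R: go left to B.
    At B: go left to M.
      M is a leaf — visit M.
    Visit B.
    At B: no right child.
  Visit R.
  At R: go right to G.
    G is a leaf — visit G.

U N K A H T F D X Y C Q M B R G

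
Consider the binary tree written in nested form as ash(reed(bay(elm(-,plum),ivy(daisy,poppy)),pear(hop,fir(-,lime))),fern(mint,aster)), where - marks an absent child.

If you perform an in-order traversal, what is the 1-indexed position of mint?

13

In-order visits the left subtree, then the node, then the right subtree.
At ash: go left to reed.
  At reed: go left to bay.
    At bay: go left to elm.
      At elm: no left child.
      Visit elm.
      At elm: go right to plum.
        plum is a leaf — visit plum.
    Visit bay.
    At bay: go right to ivy.
      At ivy: go left to daisy.
        daisy is a leaf — visit daisy.
      Visit ivy.
      At ivy: go right to poppy.
        poppy is a leaf — visit poppy.
  Visit reed.
  At reed: go right to pear.
    At pear: go left to hop.
      hop is a leaf — visit hop.
    Visit pear.
    At pear: go right to fir.
      At fir: no left child.
      Visit fir.
      At fir: go right to lime.
        lime is a leaf — visit lime.
Visit ash.
At ash: go right to fern.
  At fern: go left to mint.
    mint is a leaf — visit mint.
  Visit fern.
  At fern: go right to aster.
    aster is a leaf — visit aster.
Full in-order sequence: elm, plum, bay, daisy, ivy, poppy, reed, hop, pear, fir, lime, ash, mint, fern, aster.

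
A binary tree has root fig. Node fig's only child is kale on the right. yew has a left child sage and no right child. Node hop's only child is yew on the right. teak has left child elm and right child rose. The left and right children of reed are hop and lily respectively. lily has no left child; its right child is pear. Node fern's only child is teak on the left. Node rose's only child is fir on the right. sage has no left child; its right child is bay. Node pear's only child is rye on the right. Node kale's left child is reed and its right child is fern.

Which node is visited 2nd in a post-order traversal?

sage

Post-order visits the left subtree, then the right subtree, then the node.
At fig: no left child.
At fig: go right to kale.
  At kale: go left to reed.
    At reed: go left to hop.
      At hop: no left child.
      At hop: go right to yew.
        At yew: go left to sage.
          At sage: no left child.
          At sage: go right to bay.
            bay is a leaf — visit bay.
          Visit sage.
        At yew: no right child.
        Visit yew.
      Visit hop.
    At reed: go right to lily.
      At lily: no left child.
      At lily: go right to pear.
        At pear: no left child.
        At pear: go right to rye.
          rye is a leaf — visit rye.
        Visit pear.
      Visit lily.
    Visit reed.
  At kale: go right to fern.
    At fern: go left to teak.
      At teak: go left to elm.
        elm is a leaf — visit elm.
      At teak: go right to rose.
        At rose: no left child.
        At rose: go right to fir.
          fir is a leaf — visit fir.
        Visit rose.
      Visit teak.
    At fern: no right child.
    Visit fern.
  Visit kale.
Visit fig.
Full post-order sequence: bay, sage, yew, hop, rye, pear, lily, reed, elm, fir, rose, teak, fern, kale, fig.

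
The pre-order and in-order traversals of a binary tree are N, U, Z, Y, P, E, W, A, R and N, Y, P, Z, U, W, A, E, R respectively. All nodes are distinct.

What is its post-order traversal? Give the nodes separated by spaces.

P Y Z A W R E U N

The first element of pre-order is the root; it splits in-order into left and right subtrees.
Root N: left subtree has 0 nodes { }, right has 8 {Y, P, Z, U, W, A, E, R}.
  Root U: left subtree has 3 nodes {Y, P, Z}, right has 4 {W, A, E, R}.
    Root Z: left subtree has 2 nodes {Y, P}, right has 0 { }.
      Root Y: left subtree has 0 nodes { }, right has 1 {P}.
    Root E: left subtree has 2 nodes {W, A}, right has 1 {R}.
      Root W: left subtree has 0 nodes { }, right has 1 {A}.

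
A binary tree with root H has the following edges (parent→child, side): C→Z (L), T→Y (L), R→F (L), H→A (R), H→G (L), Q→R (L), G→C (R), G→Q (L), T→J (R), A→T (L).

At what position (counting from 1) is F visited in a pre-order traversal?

5

Pre-order visits the node, then its left subtree, then its right subtree.
Visit H.
At H: go left to G.
  Visit G.
  At G: go left to Q.
    Visit Q.
    At Q: go left to R.
      Visit R.
      At R: go left to F.
        F is a leaf — visit F.
      At R: no right child.
    At Q: no right child.
  At G: go right to C.
    Visit C.
    At C: go left to Z.
      Z is a leaf — visit Z.
    At C: no right child.
At H: go right to A.
  Visit A.
  At A: go left to T.
    Visit T.
    At T: go left to Y.
      Y is a leaf — visit Y.
    At T: go right to J.
      J is a leaf — visit J.
  At A: no right child.
Full pre-order sequence: H, G, Q, R, F, C, Z, A, T, Y, J.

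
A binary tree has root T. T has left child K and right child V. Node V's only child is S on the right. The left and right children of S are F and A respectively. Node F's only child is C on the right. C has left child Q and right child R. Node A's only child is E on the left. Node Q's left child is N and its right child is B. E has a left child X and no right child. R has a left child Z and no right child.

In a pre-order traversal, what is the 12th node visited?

Pre-order visits the node, then its left subtree, then its right subtree.
Visit T.
At T: go left to K.
  K is a leaf — visit K.
At T: go right to V.
  Visit V.
  At V: no left child.
  At V: go right to S.
    Visit S.
    At S: go left to F.
      Visit F.
      At F: no left child.
      At F: go right to C.
        Visit C.
        At C: go left to Q.
          Visit Q.
          At Q: go left to N.
            N is a leaf — visit N.
          At Q: go right to B.
            B is a leaf — visit B.
        At C: go right to R.
          Visit R.
          At R: go left to Z.
            Z is a leaf — visit Z.
          At R: no right child.
    At S: go right to A.
      Visit A.
      At A: go left to E.
        Visit E.
        At E: go left to X.
          X is a leaf — visit X.
        At E: no right child.
      At A: no right child.
Full pre-order sequence: T, K, V, S, F, C, Q, N, B, R, Z, A, E, X.

A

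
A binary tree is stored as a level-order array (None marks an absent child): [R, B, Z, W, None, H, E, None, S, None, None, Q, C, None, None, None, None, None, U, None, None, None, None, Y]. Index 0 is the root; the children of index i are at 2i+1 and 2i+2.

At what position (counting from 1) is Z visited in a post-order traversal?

10

Post-order visits the left subtree, then the right subtree, then the node.
At R: go left to B.
  At B: go left to W.
    At W: no left child.
    At W: go right to S.
      At S: no left child.
      At S: go right to U.
        U is a leaf — visit U.
      Visit S.
    Visit W.
  At B: no right child.
  Visit B.
At R: go right to Z.
  At Z: go left to H.
    At H: go left to Q.
      At Q: go left to Y.
        Y is a leaf — visit Y.
      At Q: no right child.
      Visit Q.
    At H: go right to C.
      C is a leaf — visit C.
    Visit H.
  At Z: go right to E.
    E is a leaf — visit E.
  Visit Z.
Visit R.
Full post-order sequence: U, S, W, B, Y, Q, C, H, E, Z, R.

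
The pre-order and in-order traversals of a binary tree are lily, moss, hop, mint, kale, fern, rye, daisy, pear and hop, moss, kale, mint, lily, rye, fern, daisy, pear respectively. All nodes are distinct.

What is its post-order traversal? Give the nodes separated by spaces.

The first element of pre-order is the root; it splits in-order into left and right subtrees.
Root lily: left subtree has 4 nodes {hop, moss, kale, mint}, right has 4 {rye, fern, daisy, pear}.
  Root moss: left subtree has 1 node {hop}, right has 2 {kale, mint}.
    Root mint: left subtree has 1 node {kale}, right has 0 { }.
  Root fern: left subtree has 1 node {rye}, right has 2 {daisy, pear}.
    Root daisy: left subtree has 0 nodes { }, right has 1 {pear}.

hop kale mint moss rye pear daisy fern lily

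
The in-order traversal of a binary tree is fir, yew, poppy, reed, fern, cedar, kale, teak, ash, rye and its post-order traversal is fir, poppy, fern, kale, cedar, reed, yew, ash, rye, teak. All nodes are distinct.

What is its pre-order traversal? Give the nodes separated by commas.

teak, yew, fir, reed, poppy, cedar, fern, kale, rye, ash

The last element of post-order is the root; it splits in-order into left and right subtrees.
Root teak: left subtree has 7 nodes {fir, yew, poppy, reed, fern, cedar, kale}, right has 2 {ash, rye}.
  Root yew: left subtree has 1 node {fir}, right has 5 {poppy, reed, fern, cedar, kale}.
    Root reed: left subtree has 1 node {poppy}, right has 3 {fern, cedar, kale}.
      Root cedar: left subtree has 1 node {fern}, right has 1 {kale}.
  Root rye: left subtree has 1 node {ash}, right has 0 { }.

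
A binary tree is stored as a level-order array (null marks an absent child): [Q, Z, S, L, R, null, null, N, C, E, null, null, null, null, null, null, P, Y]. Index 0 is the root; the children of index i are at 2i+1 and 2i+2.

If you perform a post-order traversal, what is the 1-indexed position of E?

Post-order visits the left subtree, then the right subtree, then the node.
At Q: go left to Z.
  At Z: go left to L.
    At L: go left to N.
      At N: no left child.
      At N: go right to P.
        P is a leaf — visit P.
      Visit N.
    At L: go right to C.
      At C: go left to Y.
        Y is a leaf — visit Y.
      At C: no right child.
      Visit C.
    Visit L.
  At Z: go right to R.
    At R: go left to E.
      E is a leaf — visit E.
    At R: no right child.
    Visit R.
  Visit Z.
At Q: go right to S.
  S is a leaf — visit S.
Visit Q.
Full post-order sequence: P, N, Y, C, L, E, R, Z, S, Q.

6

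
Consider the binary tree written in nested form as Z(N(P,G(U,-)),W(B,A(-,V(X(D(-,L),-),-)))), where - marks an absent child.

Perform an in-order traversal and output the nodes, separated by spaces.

In-order visits the left subtree, then the node, then the right subtree.
At Z: go left to N.
  At N: go left to P.
    P is a leaf — visit P.
  Visit N.
  At N: go right to G.
    At G: go left to U.
      U is a leaf — visit U.
    Visit G.
    At G: no right child.
Visit Z.
At Z: go right to W.
  At W: go left to B.
    B is a leaf — visit B.
  Visit W.
  At W: go right to A.
    At A: no left child.
    Visit A.
    At A: go right to V.
      At V: go left to X.
        At X: go left to D.
          At D: no left child.
          Visit D.
          At D: go right to L.
            L is a leaf — visit L.
        Visit X.
        At X: no right child.
      Visit V.
      At V: no right child.

P N U G Z B W A D L X V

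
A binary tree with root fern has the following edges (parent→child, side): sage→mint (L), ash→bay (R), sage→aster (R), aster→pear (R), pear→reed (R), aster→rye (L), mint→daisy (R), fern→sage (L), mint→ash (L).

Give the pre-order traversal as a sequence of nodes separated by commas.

Pre-order visits the node, then its left subtree, then its right subtree.
Visit fern.
At fern: go left to sage.
  Visit sage.
  At sage: go left to mint.
    Visit mint.
    At mint: go left to ash.
      Visit ash.
      At ash: no left child.
      At ash: go right to bay.
        bay is a leaf — visit bay.
    At mint: go right to daisy.
      daisy is a leaf — visit daisy.
  At sage: go right to aster.
    Visit aster.
    At aster: go left to rye.
      rye is a leaf — visit rye.
    At aster: go right to pear.
      Visit pear.
      At pear: no left child.
      At pear: go right to reed.
        reed is a leaf — visit reed.
At fern: no right child.

fern, sage, mint, ash, bay, daisy, aster, rye, pear, reed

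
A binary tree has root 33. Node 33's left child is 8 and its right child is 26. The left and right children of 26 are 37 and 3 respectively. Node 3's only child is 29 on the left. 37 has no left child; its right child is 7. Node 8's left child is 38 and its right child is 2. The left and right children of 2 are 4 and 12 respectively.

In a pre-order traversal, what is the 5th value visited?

4

Pre-order visits the node, then its left subtree, then its right subtree.
Visit 33.
At 33: go left to 8.
  Visit 8.
  At 8: go left to 38.
    38 is a leaf — visit 38.
  At 8: go right to 2.
    Visit 2.
    At 2: go left to 4.
      4 is a leaf — visit 4.
    At 2: go right to 12.
      12 is a leaf — visit 12.
At 33: go right to 26.
  Visit 26.
  At 26: go left to 37.
    Visit 37.
    At 37: no left child.
    At 37: go right to 7.
      7 is a leaf — visit 7.
  At 26: go right to 3.
    Visit 3.
    At 3: go left to 29.
      29 is a leaf — visit 29.
    At 3: no right child.
Full pre-order sequence: 33, 8, 38, 2, 4, 12, 26, 37, 7, 3, 29.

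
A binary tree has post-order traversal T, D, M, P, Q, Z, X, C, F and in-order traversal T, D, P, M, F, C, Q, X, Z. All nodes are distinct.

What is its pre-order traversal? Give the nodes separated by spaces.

The last element of post-order is the root; it splits in-order into left and right subtrees.
Root F: left subtree has 4 nodes {T, D, P, M}, right has 4 {C, Q, X, Z}.
  Root P: left subtree has 2 nodes {T, D}, right has 1 {M}.
    Root D: left subtree has 1 node {T}, right has 0 { }.
  Root C: left subtree has 0 nodes { }, right has 3 {Q, X, Z}.
    Root X: left subtree has 1 node {Q}, right has 1 {Z}.

F P D T M C X Q Z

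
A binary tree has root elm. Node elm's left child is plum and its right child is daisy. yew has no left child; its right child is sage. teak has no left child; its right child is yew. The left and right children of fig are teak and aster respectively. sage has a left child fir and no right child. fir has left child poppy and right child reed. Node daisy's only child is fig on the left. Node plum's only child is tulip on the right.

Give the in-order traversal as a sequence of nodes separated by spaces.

plum tulip elm teak yew poppy fir reed sage fig aster daisy

In-order visits the left subtree, then the node, then the right subtree.
At elm: go left to plum.
  At plum: no left child.
  Visit plum.
  At plum: go right to tulip.
    tulip is a leaf — visit tulip.
Visit elm.
At elm: go right to daisy.
  At daisy: go left to fig.
    At fig: go left to teak.
      At teak: no left child.
      Visit teak.
      At teak: go right to yew.
        At yew: no left child.
        Visit yew.
        At yew: go right to sage.
          At sage: go left to fir.
            At fir: go left to poppy.
              poppy is a leaf — visit poppy.
            Visit fir.
            At fir: go right to reed.
              reed is a leaf — visit reed.
          Visit sage.
          At sage: no right child.
    Visit fig.
    At fig: go right to aster.
      aster is a leaf — visit aster.
  Visit daisy.
  At daisy: no right child.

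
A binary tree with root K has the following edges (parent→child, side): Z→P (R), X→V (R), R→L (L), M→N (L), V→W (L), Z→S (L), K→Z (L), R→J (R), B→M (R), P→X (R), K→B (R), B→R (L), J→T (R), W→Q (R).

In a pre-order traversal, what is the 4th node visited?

Pre-order visits the node, then its left subtree, then its right subtree.
Visit K.
At K: go left to Z.
  Visit Z.
  At Z: go left to S.
    S is a leaf — visit S.
  At Z: go right to P.
    Visit P.
    At P: no left child.
    At P: go right to X.
      Visit X.
      At X: no left child.
      At X: go right to V.
        Visit V.
        At V: go left to W.
          Visit W.
          At W: no left child.
          At W: go right to Q.
            Q is a leaf — visit Q.
        At V: no right child.
At K: go right to B.
  Visit B.
  At B: go left to R.
    Visit R.
    At R: go left to L.
      L is a leaf — visit L.
    At R: go right to J.
      Visit J.
      At J: no left child.
      At J: go right to T.
        T is a leaf — visit T.
  At B: go right to M.
    Visit M.
    At M: go left to N.
      N is a leaf — visit N.
    At M: no right child.
Full pre-order sequence: K, Z, S, P, X, V, W, Q, B, R, L, J, T, M, N.

P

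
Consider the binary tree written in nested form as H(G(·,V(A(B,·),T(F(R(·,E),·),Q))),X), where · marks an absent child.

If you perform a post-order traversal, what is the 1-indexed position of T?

7

Post-order visits the left subtree, then the right subtree, then the node.
At H: go left to G.
  At G: no left child.
  At G: go right to V.
    At V: go left to A.
      At A: go left to B.
        B is a leaf — visit B.
      At A: no right child.
      Visit A.
    At V: go right to T.
      At T: go left to F.
        At F: go left to R.
          At R: no left child.
          At R: go right to E.
            E is a leaf — visit E.
          Visit R.
        At F: no right child.
        Visit F.
      At T: go right to Q.
        Q is a leaf — visit Q.
      Visit T.
    Visit V.
  Visit G.
At H: go right to X.
  X is a leaf — visit X.
Visit H.
Full post-order sequence: B, A, E, R, F, Q, T, V, G, X, H.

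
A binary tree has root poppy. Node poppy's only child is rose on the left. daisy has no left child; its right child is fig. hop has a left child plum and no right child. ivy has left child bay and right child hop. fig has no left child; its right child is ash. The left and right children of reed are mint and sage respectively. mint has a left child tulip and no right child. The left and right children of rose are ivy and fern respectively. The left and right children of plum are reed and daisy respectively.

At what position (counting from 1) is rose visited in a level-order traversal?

Level-order visits nodes level by level from the root, left to right within each level.
Level 0: poppy
Level 1: rose
Level 2: ivy, fern
Level 3: bay, hop
Level 4: plum
Level 5: reed, daisy
Level 6: mint, sage, fig
Level 7: tulip, ash
Full level-order sequence: poppy, rose, ivy, fern, bay, hop, plum, reed, daisy, mint, sage, fig, tulip, ash.

2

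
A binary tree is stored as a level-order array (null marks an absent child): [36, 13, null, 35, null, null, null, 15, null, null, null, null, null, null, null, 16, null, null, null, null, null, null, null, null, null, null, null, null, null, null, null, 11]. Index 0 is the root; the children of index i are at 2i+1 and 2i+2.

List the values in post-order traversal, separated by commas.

11, 16, 15, 35, 13, 36

Post-order visits the left subtree, then the right subtree, then the node.
At 36: go left to 13.
  At 13: go left to 35.
    At 35: go left to 15.
      At 15: go left to 16.
        At 16: go left to 11.
          11 is a leaf — visit 11.
        At 16: no right child.
        Visit 16.
      At 15: no right child.
      Visit 15.
    At 35: no right child.
    Visit 35.
  At 13: no right child.
  Visit 13.
At 36: no right child.
Visit 36.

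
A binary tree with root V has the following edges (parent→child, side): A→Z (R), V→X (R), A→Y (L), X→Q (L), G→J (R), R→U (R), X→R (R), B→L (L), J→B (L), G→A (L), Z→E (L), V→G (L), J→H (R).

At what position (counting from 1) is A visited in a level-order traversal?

4

Level-order visits nodes level by level from the root, left to right within each level.
Level 0: V
Level 1: G, X
Level 2: A, J, Q, R
Level 3: Y, Z, B, H, U
Level 4: E, L
Full level-order sequence: V, G, X, A, J, Q, R, Y, Z, B, H, U, E, L.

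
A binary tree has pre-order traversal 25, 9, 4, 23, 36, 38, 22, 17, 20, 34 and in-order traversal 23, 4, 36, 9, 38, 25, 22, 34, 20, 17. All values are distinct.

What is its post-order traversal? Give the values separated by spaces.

23 36 4 38 9 34 20 17 22 25

The first element of pre-order is the root; it splits in-order into left and right subtrees.
Root 25: left subtree has 5 nodes {23, 4, 36, 9, 38}, right has 4 {22, 34, 20, 17}.
  Root 9: left subtree has 3 nodes {23, 4, 36}, right has 1 {38}.
    Root 4: left subtree has 1 node {23}, right has 1 {36}.
  Root 22: left subtree has 0 nodes { }, right has 3 {34, 20, 17}.
    Root 17: left subtree has 2 nodes {34, 20}, right has 0 { }.
      Root 20: left subtree has 1 node {34}, right has 0 { }.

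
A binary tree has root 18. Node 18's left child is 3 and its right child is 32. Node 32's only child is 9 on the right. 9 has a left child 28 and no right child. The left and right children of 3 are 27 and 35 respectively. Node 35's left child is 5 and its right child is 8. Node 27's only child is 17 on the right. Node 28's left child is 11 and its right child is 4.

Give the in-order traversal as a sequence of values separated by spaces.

In-order visits the left subtree, then the node, then the right subtree.
At 18: go left to 3.
  At 3: go left to 27.
    At 27: no left child.
    Visit 27.
    At 27: go right to 17.
      17 is a leaf — visit 17.
  Visit 3.
  At 3: go right to 35.
    At 35: go left to 5.
      5 is a leaf — visit 5.
    Visit 35.
    At 35: go right to 8.
      8 is a leaf — visit 8.
Visit 18.
At 18: go right to 32.
  At 32: no left child.
  Visit 32.
  At 32: go right to 9.
    At 9: go left to 28.
      At 28: go left to 11.
        11 is a leaf — visit 11.
      Visit 28.
      At 28: go right to 4.
        4 is a leaf — visit 4.
    Visit 9.
    At 9: no right child.

27 17 3 5 35 8 18 32 11 28 4 9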